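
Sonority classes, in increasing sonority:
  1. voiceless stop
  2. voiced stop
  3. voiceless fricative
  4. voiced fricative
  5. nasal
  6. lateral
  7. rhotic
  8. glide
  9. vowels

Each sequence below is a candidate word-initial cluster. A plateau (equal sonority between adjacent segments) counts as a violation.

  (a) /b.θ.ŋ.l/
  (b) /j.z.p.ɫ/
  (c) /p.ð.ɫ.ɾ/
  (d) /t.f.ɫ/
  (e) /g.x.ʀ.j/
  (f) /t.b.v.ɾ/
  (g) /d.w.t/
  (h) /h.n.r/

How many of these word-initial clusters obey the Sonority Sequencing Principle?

(a) 2-3-5-6 → obeys
(b) 8-4-1-6 → violates
(c) 1-4-6-7 → obeys
(d) 1-3-6 → obeys
(e) 2-3-7-8 → obeys
(f) 1-2-4-7 → obeys
(g) 2-8-1 → violates
(h) 3-5-7 → obeys

6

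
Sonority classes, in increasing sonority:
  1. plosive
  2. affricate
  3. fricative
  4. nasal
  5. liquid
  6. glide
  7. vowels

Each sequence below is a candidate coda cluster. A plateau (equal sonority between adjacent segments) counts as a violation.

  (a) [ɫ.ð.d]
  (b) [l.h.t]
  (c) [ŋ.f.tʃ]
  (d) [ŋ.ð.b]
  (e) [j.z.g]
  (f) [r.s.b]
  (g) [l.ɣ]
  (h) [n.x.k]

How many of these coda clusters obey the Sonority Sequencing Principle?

(a) 5-3-1 → obeys
(b) 5-3-1 → obeys
(c) 4-3-2 → obeys
(d) 4-3-1 → obeys
(e) 6-3-1 → obeys
(f) 5-3-1 → obeys
(g) 5-3 → obeys
(h) 4-3-1 → obeys

8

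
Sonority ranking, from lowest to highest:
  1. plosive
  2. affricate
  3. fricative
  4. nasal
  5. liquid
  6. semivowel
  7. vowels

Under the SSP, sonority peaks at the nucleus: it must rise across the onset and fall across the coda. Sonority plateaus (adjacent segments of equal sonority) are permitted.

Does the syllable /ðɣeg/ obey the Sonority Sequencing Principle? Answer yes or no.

yes

Onset: /ð/ is a fricative (sonority 3), /ɣ/ is a fricative (sonority 3); then the nucleus /e/ (sonority 7).
Onset profile 3-3-7 — rises to the nucleus.
Coda: /g/ is a plosive (sonority 1).
Coda profile 7-1 — falls from the nucleus.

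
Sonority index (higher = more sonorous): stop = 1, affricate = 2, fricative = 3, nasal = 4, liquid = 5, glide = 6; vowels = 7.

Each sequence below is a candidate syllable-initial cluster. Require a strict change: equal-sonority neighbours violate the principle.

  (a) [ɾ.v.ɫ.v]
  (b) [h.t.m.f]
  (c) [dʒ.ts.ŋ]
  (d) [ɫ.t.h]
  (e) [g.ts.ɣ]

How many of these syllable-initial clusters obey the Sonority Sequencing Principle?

1

(a) [ɾ.v.ɫ.v]: profile 5-3-5-3 — violates.
(b) [h.t.m.f]: profile 3-1-4-3 — violates.
(c) [dʒ.ts.ŋ]: profile 2-2-4 — violates.
(d) [ɫ.t.h]: profile 5-1-3 — violates.
(e) [g.ts.ɣ]: profile 1-2-3 — obeys.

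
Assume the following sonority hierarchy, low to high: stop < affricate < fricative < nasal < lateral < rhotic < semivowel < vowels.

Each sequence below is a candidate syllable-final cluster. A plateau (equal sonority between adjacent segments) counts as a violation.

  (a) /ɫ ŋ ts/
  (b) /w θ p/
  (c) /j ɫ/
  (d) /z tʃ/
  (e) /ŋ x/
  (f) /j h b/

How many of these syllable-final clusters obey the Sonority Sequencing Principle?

(a) 5-4-2 → obeys
(b) 7-3-1 → obeys
(c) 7-5 → obeys
(d) 3-2 → obeys
(e) 4-3 → obeys
(f) 7-3-1 → obeys

6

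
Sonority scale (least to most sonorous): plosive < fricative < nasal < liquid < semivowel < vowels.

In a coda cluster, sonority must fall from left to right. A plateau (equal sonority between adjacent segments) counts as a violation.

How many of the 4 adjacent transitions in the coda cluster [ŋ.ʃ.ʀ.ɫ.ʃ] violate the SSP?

2

/ŋ/ is a nasal (sonority 3).
/ʃ/ is a fricative (sonority 2).
/ʀ/ is a liquid (sonority 4).
/ɫ/ is a liquid (sonority 4).
/ʃ/ is a fricative (sonority 2).
/ŋ/→/ʃ/: 3→2 (falls) — ok.
/ʃ/→/ʀ/: 2→4 (does not fall) — violation.
/ʀ/→/ɫ/: 4→4 (plateau) — violation.
/ɫ/→/ʃ/: 4→2 (falls) — ok.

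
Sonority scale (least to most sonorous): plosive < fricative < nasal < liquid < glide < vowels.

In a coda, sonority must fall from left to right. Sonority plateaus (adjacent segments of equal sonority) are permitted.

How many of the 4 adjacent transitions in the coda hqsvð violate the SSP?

1

/h/ — fricative, sonority 2.
/q/ — plosive, sonority 1.
/s/ — fricative, sonority 2.
/v/ — fricative, sonority 2.
/ð/ — fricative, sonority 2.
/h/→/q/: 2→1 (falls) — ok.
/q/→/s/: 1→2 (does not fall) — violation.
/s/→/v/: 2→2 (plateau, allowed) — ok.
/v/→/ð/: 2→2 (plateau, allowed) — ok.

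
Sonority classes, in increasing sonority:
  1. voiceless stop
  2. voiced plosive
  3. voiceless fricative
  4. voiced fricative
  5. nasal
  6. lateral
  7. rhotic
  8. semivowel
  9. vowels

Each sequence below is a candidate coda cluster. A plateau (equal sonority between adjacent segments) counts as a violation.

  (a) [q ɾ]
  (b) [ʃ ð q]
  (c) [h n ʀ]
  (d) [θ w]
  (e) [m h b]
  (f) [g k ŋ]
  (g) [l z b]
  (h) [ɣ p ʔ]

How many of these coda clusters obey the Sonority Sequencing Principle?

(a) sonority 1-7: ill-formed.
(b) sonority 3-4-1: ill-formed.
(c) sonority 3-5-7: ill-formed.
(d) sonority 3-8: ill-formed.
(e) sonority 5-3-2: well-formed.
(f) sonority 2-1-5: ill-formed.
(g) sonority 6-4-2: well-formed.
(h) sonority 4-1-1: ill-formed.

2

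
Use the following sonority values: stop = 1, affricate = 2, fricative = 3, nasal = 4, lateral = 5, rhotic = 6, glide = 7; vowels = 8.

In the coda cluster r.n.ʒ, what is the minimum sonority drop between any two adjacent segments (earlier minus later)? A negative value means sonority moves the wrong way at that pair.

1

/r/ is a rhotic (sonority 6).
/n/ is a nasal (sonority 4).
/ʒ/ is a fricative (sonority 3).
/r/→/n/: change +2.
/n/→/ʒ/: change +1.
Minimum = 1.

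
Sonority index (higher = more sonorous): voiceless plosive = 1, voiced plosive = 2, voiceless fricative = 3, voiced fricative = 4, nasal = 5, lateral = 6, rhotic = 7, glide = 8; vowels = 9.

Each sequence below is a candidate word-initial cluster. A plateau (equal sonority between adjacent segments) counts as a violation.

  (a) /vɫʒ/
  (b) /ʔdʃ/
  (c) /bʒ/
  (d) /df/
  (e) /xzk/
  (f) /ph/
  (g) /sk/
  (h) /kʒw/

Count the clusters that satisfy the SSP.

(a) 4-6-4 → violates
(b) 1-2-3 → obeys
(c) 2-4 → obeys
(d) 2-3 → obeys
(e) 3-4-1 → violates
(f) 1-3 → obeys
(g) 3-1 → violates
(h) 1-4-8 → obeys

5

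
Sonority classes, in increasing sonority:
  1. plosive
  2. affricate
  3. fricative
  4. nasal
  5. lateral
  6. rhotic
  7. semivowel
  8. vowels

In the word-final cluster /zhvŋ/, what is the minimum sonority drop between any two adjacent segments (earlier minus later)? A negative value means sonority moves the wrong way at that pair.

/z/ is a fricative (sonority 3).
/h/ is a fricative (sonority 3).
/v/ is a fricative (sonority 3).
/ŋ/ is a nasal (sonority 4).
/z/→/h/: change +0.
/h/→/v/: change +0.
/v/→/ŋ/: change -1.
Minimum = -1.

-1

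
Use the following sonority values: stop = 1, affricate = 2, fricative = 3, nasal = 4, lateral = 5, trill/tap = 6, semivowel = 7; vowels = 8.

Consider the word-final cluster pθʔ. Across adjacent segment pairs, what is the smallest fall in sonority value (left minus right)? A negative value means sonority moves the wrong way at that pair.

-2

/p/: stop = 1.
/θ/: fricative = 3.
/ʔ/: stop = 1.
/p/→/θ/: change -2.
/θ/→/ʔ/: change +2.
Minimum = -2.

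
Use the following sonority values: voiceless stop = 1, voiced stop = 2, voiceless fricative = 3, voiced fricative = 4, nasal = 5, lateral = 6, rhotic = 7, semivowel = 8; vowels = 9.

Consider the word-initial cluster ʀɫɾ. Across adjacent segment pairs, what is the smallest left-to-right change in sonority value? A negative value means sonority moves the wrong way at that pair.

-1

/ʀ/: rhotic = 7.
/ɫ/: lateral = 6.
/ɾ/: rhotic = 7.
/ʀ/→/ɫ/: change -1.
/ɫ/→/ɾ/: change +1.
Minimum = -1.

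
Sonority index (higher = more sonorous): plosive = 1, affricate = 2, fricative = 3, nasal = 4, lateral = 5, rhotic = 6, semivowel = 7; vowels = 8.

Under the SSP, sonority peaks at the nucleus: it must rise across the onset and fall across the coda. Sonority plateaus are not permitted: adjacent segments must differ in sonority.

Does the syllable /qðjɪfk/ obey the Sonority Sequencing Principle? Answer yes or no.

yes

Onset: /q/ is a plosive (sonority 1), /ð/ is a fricative (sonority 3), /j/ is a semivowel (sonority 7); then the nucleus /ɪ/ (sonority 8).
Onset profile 1-3-7-8 — rises to the nucleus.
Coda: /f/ is a fricative (sonority 3), /k/ is a plosive (sonority 1).
Coda profile 8-3-1 — falls from the nucleus.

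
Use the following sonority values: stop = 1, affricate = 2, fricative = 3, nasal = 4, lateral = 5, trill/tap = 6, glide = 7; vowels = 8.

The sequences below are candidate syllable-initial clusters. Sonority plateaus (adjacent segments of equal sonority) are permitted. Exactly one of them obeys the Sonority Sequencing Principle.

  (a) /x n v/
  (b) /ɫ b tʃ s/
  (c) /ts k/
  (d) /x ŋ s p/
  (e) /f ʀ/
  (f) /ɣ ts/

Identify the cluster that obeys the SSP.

e

(a) sonority 3-4-3: ill-formed.
(b) sonority 5-1-2-3: ill-formed.
(c) sonority 2-1: ill-formed.
(d) sonority 3-4-3-1: ill-formed.
(e) sonority 3-6: well-formed.
(f) sonority 3-2: ill-formed.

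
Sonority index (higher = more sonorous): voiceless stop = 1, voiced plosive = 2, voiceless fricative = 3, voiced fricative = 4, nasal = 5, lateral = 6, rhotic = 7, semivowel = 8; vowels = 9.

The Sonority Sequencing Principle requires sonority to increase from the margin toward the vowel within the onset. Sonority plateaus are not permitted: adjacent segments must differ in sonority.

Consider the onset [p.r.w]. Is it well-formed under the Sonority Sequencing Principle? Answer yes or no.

/p/: voiceless stop = 1.
/r/: rhotic = 7.
/w/: semivowel = 8.
The profile 1-7-8 strictly rises, so the onset satisfies the SSP.

yes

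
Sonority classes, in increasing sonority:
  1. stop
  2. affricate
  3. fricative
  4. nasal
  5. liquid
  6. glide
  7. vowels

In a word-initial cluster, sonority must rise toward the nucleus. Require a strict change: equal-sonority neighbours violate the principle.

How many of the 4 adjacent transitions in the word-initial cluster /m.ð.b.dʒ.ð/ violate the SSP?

/m/ is a nasal (sonority 4).
/ð/ is a fricative (sonority 3).
/b/ is a stop (sonority 1).
/dʒ/ is an affricate (sonority 2).
/ð/ is a fricative (sonority 3).
/m/→/ð/: 4→3 (does not rise) — violation.
/ð/→/b/: 3→1 (does not rise) — violation.
/b/→/dʒ/: 1→2 (rises) — ok.
/dʒ/→/ð/: 2→3 (rises) — ok.

2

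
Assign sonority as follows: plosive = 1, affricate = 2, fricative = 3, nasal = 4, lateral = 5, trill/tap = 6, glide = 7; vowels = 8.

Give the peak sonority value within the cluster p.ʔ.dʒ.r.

/p/ is a plosive (sonority 1).
/ʔ/ is a plosive (sonority 1).
/dʒ/ is an affricate (sonority 2).
/r/ is a trill/tap (sonority 6).
The maximum is 6.

6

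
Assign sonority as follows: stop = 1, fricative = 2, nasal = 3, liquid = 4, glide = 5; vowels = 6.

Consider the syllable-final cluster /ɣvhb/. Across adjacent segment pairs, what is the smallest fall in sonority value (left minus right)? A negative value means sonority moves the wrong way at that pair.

0

/ɣ/ — fricative, sonority 2.
/v/ — fricative, sonority 2.
/h/ — fricative, sonority 2.
/b/ — stop, sonority 1.
/ɣ/→/v/: change +0.
/v/→/h/: change +0.
/h/→/b/: change +1.
Minimum = 0.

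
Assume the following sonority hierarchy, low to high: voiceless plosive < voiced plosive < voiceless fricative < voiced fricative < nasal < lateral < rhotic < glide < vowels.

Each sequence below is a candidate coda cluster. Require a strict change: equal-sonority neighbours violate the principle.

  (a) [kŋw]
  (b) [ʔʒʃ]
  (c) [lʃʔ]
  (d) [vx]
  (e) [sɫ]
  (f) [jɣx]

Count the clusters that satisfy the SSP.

(a) [kŋw]: profile 1-5-8 — violates.
(b) [ʔʒʃ]: profile 1-4-3 — violates.
(c) [lʃʔ]: profile 6-3-1 — obeys.
(d) [vx]: profile 4-3 — obeys.
(e) [sɫ]: profile 3-6 — violates.
(f) [jɣx]: profile 8-4-3 — obeys.

3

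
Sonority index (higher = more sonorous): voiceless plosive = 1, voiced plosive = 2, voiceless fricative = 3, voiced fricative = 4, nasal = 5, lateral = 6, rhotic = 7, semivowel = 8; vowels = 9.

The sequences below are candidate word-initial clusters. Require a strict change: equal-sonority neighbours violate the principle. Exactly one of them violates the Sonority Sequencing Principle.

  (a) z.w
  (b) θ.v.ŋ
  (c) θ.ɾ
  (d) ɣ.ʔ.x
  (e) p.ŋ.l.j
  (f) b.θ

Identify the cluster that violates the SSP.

(a) z.w: profile 4-8 — obeys.
(b) θ.v.ŋ: profile 3-4-5 — obeys.
(c) θ.ɾ: profile 3-7 — obeys.
(d) ɣ.ʔ.x: profile 4-1-3 — violates.
(e) p.ŋ.l.j: profile 1-5-6-8 — obeys.
(f) b.θ: profile 2-3 — obeys.

d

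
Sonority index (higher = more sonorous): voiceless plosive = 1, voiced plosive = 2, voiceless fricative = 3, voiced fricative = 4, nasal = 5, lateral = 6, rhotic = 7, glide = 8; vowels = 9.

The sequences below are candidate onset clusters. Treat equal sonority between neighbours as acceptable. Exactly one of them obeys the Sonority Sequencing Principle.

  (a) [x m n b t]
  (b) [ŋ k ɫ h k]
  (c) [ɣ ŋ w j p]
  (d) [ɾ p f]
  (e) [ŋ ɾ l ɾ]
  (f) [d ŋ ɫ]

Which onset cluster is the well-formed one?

f

(a) [x m n b t]: profile 3-5-5-2-1 — violates.
(b) [ŋ k ɫ h k]: profile 5-1-6-3-1 — violates.
(c) [ɣ ŋ w j p]: profile 4-5-8-8-1 — violates.
(d) [ɾ p f]: profile 7-1-3 — violates.
(e) [ŋ ɾ l ɾ]: profile 5-7-6-7 — violates.
(f) [d ŋ ɫ]: profile 2-5-6 — obeys.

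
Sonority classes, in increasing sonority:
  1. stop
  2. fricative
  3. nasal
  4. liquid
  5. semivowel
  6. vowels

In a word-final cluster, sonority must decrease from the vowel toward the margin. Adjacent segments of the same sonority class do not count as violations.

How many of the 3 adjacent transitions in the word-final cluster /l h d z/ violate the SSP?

/l/ — liquid, sonority 4.
/h/ — fricative, sonority 2.
/d/ — stop, sonority 1.
/z/ — fricative, sonority 2.
/l/→/h/: 4→2 (falls) — ok.
/h/→/d/: 2→1 (falls) — ok.
/d/→/z/: 1→2 (does not fall) — violation.

1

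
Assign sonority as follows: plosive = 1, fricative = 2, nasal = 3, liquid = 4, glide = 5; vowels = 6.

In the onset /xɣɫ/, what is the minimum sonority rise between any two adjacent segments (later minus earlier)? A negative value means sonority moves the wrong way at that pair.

0

/x/: fricative = 2.
/ɣ/: fricative = 2.
/ɫ/: liquid = 4.
/x/→/ɣ/: change +0.
/ɣ/→/ɫ/: change +2.
Minimum = 0.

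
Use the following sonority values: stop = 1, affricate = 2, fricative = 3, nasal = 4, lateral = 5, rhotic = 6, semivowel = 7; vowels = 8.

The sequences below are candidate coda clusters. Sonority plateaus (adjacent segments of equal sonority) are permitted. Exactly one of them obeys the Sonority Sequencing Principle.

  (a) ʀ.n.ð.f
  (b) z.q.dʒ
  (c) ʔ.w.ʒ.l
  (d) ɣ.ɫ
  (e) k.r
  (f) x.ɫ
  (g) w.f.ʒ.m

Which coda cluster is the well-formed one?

a

(a) sonority 6-4-3-3: well-formed.
(b) sonority 3-1-2: ill-formed.
(c) sonority 1-7-3-5: ill-formed.
(d) sonority 3-5: ill-formed.
(e) sonority 1-6: ill-formed.
(f) sonority 3-5: ill-formed.
(g) sonority 7-3-3-4: ill-formed.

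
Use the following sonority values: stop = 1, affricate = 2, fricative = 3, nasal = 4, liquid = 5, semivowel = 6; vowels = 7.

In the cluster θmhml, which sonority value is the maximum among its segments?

5

/θ/ — fricative, sonority 3.
/m/ — nasal, sonority 4.
/h/ — fricative, sonority 3.
/m/ — nasal, sonority 4.
/l/ — liquid, sonority 5.
The maximum is 5.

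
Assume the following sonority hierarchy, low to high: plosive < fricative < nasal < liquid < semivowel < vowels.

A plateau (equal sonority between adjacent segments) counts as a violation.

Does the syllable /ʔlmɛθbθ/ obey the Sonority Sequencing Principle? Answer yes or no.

Onset: /ʔ/ is a plosive (sonority 1), /l/ is a liquid (sonority 4), /m/ is a nasal (sonority 3); then the nucleus /ɛ/ (sonority 6).
Onset profile 1-4-3-6 — does not strictly rise throughout.
Coda: /θ/ is a fricative (sonority 2), /b/ is a plosive (sonority 1), /θ/ is a fricative (sonority 2).
Coda profile 6-2-1-2 — does not strictly fall throughout.

no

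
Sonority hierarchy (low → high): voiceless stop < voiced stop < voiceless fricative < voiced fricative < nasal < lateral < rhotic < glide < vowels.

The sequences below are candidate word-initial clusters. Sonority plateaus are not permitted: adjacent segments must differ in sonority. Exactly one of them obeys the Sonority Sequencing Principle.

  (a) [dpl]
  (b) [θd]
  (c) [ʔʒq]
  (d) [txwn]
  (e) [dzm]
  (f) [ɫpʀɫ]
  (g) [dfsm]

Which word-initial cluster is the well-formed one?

(a) sonority 2-1-6: ill-formed.
(b) sonority 3-2: ill-formed.
(c) sonority 1-4-1: ill-formed.
(d) sonority 1-3-8-5: ill-formed.
(e) sonority 2-4-5: well-formed.
(f) sonority 6-1-7-6: ill-formed.
(g) sonority 2-3-3-5: ill-formed.

e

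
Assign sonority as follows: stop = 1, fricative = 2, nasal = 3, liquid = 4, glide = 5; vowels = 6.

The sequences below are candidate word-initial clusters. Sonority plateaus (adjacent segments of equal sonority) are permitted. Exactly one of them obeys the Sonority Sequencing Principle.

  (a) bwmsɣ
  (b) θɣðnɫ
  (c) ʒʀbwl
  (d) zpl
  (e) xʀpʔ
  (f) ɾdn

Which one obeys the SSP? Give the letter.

(a) bwmsɣ: profile 1-5-3-2-2 — violates.
(b) θɣðnɫ: profile 2-2-2-3-4 — obeys.
(c) ʒʀbwl: profile 2-4-1-5-4 — violates.
(d) zpl: profile 2-1-4 — violates.
(e) xʀpʔ: profile 2-4-1-1 — violates.
(f) ɾdn: profile 4-1-3 — violates.

b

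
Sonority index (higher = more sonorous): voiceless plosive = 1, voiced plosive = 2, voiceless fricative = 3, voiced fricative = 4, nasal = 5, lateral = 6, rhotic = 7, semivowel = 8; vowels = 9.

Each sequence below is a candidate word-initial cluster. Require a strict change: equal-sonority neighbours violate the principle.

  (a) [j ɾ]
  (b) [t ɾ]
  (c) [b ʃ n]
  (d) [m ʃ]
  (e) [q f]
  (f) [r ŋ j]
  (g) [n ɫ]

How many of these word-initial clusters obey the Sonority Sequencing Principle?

4

(a) sonority 8-7: ill-formed.
(b) sonority 1-7: well-formed.
(c) sonority 2-3-5: well-formed.
(d) sonority 5-3: ill-formed.
(e) sonority 1-3: well-formed.
(f) sonority 7-5-8: ill-formed.
(g) sonority 5-6: well-formed.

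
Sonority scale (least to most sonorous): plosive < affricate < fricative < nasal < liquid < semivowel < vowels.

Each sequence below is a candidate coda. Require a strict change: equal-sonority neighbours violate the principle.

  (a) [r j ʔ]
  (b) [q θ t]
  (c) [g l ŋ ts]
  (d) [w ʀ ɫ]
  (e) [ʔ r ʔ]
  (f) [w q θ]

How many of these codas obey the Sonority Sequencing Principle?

(a) 5-6-1 → violates
(b) 1-3-1 → violates
(c) 1-5-4-2 → violates
(d) 6-5-5 → violates
(e) 1-5-1 → violates
(f) 6-1-3 → violates

0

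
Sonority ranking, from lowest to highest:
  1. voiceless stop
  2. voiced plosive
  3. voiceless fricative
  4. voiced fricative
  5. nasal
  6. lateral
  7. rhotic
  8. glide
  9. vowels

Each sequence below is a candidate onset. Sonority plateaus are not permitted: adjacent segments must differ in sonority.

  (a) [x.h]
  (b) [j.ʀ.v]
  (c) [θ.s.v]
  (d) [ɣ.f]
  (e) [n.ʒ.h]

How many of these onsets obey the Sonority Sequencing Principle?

0

(a) [x.h]: profile 3-3 — violates.
(b) [j.ʀ.v]: profile 8-7-4 — violates.
(c) [θ.s.v]: profile 3-3-4 — violates.
(d) [ɣ.f]: profile 4-3 — violates.
(e) [n.ʒ.h]: profile 5-4-3 — violates.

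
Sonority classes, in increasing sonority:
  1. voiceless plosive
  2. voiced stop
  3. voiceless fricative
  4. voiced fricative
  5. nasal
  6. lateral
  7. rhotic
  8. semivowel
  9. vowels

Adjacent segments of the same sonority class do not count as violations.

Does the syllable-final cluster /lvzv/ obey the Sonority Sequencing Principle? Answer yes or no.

yes

/l/ is a lateral (sonority 6).
/v/ is a voiced fricative (sonority 4).
/z/ is a voiced fricative (sonority 4).
/v/ is a voiced fricative (sonority 4).
The profile 6-4-4-4 is non-increasing (plateaus allowed), so the syllable-final cluster satisfies the SSP.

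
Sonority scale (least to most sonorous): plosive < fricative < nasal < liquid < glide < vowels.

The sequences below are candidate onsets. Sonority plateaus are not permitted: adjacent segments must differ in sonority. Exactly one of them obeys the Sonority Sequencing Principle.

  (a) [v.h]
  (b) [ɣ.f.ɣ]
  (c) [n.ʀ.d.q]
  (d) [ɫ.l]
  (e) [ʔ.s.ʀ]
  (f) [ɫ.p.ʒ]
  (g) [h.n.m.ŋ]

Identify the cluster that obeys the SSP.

e

(a) sonority 2-2: ill-formed.
(b) sonority 2-2-2: ill-formed.
(c) sonority 3-4-1-1: ill-formed.
(d) sonority 4-4: ill-formed.
(e) sonority 1-2-4: well-formed.
(f) sonority 4-1-2: ill-formed.
(g) sonority 2-3-3-3: ill-formed.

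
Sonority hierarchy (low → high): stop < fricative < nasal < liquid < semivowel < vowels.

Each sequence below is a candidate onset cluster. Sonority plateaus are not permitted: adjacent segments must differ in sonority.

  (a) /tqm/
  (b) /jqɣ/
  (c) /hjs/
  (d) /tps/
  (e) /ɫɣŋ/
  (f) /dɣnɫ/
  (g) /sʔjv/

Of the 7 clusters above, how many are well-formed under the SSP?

(a) sonority 1-1-3: ill-formed.
(b) sonority 5-1-2: ill-formed.
(c) sonority 2-5-2: ill-formed.
(d) sonority 1-1-2: ill-formed.
(e) sonority 4-2-3: ill-formed.
(f) sonority 1-2-3-4: well-formed.
(g) sonority 2-1-5-2: ill-formed.

1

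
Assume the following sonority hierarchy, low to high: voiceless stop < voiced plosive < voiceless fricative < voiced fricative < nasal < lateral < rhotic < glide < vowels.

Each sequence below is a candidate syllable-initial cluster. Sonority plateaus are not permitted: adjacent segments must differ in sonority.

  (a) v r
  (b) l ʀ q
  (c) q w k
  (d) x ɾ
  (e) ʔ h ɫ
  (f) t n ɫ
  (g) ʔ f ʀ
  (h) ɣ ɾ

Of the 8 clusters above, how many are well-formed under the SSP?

6

(a) sonority 4-7: well-formed.
(b) sonority 6-7-1: ill-formed.
(c) sonority 1-8-1: ill-formed.
(d) sonority 3-7: well-formed.
(e) sonority 1-3-6: well-formed.
(f) sonority 1-5-6: well-formed.
(g) sonority 1-3-7: well-formed.
(h) sonority 4-7: well-formed.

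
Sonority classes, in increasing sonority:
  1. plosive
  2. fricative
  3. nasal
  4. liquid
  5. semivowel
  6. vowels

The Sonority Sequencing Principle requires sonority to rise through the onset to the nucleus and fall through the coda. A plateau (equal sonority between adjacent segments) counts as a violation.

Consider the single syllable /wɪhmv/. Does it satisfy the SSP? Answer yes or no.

no

Onset: /w/ is a semivowel (sonority 5); then the nucleus /ɪ/ (sonority 6).
Onset profile 5-6 — rises to the nucleus.
Coda: /h/ is a fricative (sonority 2), /m/ is a nasal (sonority 3), /v/ is a fricative (sonority 2).
Coda profile 6-2-3-2 — does not strictly fall throughout.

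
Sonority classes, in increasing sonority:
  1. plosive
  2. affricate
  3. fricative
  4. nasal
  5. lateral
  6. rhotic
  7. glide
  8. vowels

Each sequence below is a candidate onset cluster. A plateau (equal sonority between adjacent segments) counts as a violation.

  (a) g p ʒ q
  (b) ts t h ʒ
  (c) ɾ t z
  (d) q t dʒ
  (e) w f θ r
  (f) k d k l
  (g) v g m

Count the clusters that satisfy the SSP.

0

(a) g p ʒ q: profile 1-1-3-1 — violates.
(b) ts t h ʒ: profile 2-1-3-3 — violates.
(c) ɾ t z: profile 6-1-3 — violates.
(d) q t dʒ: profile 1-1-2 — violates.
(e) w f θ r: profile 7-3-3-6 — violates.
(f) k d k l: profile 1-1-1-5 — violates.
(g) v g m: profile 3-1-4 — violates.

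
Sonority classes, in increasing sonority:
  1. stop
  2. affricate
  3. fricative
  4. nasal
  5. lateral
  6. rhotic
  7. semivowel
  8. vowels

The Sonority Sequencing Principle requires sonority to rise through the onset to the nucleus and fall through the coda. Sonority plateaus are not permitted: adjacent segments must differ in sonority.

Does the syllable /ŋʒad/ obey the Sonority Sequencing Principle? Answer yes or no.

Onset: /ŋ/ is a nasal (sonority 4), /ʒ/ is a fricative (sonority 3); then the nucleus /a/ (sonority 8).
Onset profile 4-3-8 — does not strictly rise throughout.
Coda: /d/ is a stop (sonority 1).
Coda profile 8-1 — falls from the nucleus.

no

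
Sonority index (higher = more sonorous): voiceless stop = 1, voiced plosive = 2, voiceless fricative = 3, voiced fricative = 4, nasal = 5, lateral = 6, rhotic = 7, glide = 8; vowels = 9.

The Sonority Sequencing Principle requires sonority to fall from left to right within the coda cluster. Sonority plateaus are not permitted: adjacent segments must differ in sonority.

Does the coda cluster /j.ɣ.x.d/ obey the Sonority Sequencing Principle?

/j/ — glide, sonority 8.
/ɣ/ — voiced fricative, sonority 4.
/x/ — voiceless fricative, sonority 3.
/d/ — voiced plosive, sonority 2.
The profile 8-4-3-2 strictly falls, so the coda cluster satisfies the SSP.

yes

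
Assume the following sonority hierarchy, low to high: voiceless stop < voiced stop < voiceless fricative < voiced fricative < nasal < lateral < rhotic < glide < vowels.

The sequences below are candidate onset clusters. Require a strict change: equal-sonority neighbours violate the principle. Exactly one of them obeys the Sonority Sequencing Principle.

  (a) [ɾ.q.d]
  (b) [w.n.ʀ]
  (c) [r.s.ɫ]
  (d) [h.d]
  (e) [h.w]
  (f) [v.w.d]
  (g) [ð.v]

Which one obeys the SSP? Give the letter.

(a) 7-1-2 → violates
(b) 8-5-7 → violates
(c) 7-3-6 → violates
(d) 3-2 → violates
(e) 3-8 → obeys
(f) 4-8-2 → violates
(g) 4-4 → violates

e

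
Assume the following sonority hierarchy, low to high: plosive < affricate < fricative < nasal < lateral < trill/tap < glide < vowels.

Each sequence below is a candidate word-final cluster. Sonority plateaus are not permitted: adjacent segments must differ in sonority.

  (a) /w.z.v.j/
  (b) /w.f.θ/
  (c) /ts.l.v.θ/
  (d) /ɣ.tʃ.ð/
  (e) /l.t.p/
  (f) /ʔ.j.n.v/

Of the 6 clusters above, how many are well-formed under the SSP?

0

(a) /w.z.v.j/: profile 7-3-3-7 — violates.
(b) /w.f.θ/: profile 7-3-3 — violates.
(c) /ts.l.v.θ/: profile 2-5-3-3 — violates.
(d) /ɣ.tʃ.ð/: profile 3-2-3 — violates.
(e) /l.t.p/: profile 5-1-1 — violates.
(f) /ʔ.j.n.v/: profile 1-7-4-3 — violates.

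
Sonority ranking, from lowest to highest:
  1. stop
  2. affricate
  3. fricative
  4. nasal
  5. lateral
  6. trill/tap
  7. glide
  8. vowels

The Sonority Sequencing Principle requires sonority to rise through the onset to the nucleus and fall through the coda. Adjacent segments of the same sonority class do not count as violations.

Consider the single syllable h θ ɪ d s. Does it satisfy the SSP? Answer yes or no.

no

Onset: /h/ is a fricative (sonority 3), /θ/ is a fricative (sonority 3); then the nucleus /ɪ/ (sonority 8).
Onset profile 3-3-8 — rises to the nucleus.
Coda: /d/ is a stop (sonority 1), /s/ is a fricative (sonority 3).
Coda profile 8-1-3 — does not fall throughout.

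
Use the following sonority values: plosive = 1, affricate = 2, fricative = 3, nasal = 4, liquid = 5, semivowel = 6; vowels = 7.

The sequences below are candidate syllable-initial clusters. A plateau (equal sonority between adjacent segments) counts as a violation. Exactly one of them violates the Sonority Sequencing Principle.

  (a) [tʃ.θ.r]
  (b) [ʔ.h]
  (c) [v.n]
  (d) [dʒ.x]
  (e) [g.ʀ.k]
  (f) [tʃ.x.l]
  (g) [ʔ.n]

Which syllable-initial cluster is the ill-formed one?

(a) sonority 2-3-5: well-formed.
(b) sonority 1-3: well-formed.
(c) sonority 3-4: well-formed.
(d) sonority 2-3: well-formed.
(e) sonority 1-5-1: ill-formed.
(f) sonority 2-3-5: well-formed.
(g) sonority 1-4: well-formed.

e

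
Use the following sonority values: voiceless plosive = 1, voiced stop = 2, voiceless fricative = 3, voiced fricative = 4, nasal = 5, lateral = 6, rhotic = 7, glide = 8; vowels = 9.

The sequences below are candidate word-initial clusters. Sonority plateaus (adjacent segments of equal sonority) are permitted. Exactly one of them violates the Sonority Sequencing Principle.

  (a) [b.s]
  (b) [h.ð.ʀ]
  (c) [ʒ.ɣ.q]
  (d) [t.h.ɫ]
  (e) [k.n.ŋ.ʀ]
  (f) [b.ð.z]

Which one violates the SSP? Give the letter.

(a) 2-3 → obeys
(b) 3-4-7 → obeys
(c) 4-4-1 → violates
(d) 1-3-6 → obeys
(e) 1-5-5-7 → obeys
(f) 2-4-4 → obeys

c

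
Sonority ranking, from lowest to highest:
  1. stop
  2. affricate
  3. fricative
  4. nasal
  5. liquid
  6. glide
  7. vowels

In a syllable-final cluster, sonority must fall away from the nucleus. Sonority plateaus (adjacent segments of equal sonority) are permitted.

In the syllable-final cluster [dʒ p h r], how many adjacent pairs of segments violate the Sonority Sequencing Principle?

2

/dʒ/ — affricate, sonority 2.
/p/ — stop, sonority 1.
/h/ — fricative, sonority 3.
/r/ — liquid, sonority 5.
/dʒ/→/p/: 2→1 (falls) — ok.
/p/→/h/: 1→3 (does not fall) — violation.
/h/→/r/: 3→5 (does not fall) — violation.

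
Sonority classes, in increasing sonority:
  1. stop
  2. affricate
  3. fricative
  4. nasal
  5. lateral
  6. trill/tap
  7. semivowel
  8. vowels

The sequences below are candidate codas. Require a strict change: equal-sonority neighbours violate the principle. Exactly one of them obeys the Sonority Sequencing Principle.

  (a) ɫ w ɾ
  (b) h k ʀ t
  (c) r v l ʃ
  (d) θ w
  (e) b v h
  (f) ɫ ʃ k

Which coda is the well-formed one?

(a) sonority 5-7-6: ill-formed.
(b) sonority 3-1-6-1: ill-formed.
(c) sonority 6-3-5-3: ill-formed.
(d) sonority 3-7: ill-formed.
(e) sonority 1-3-3: ill-formed.
(f) sonority 5-3-1: well-formed.

f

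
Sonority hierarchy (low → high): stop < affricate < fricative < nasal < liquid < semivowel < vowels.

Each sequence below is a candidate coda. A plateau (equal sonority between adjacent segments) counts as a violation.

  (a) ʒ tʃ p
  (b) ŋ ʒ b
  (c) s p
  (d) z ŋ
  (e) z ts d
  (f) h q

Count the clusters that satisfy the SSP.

5

(a) ʒ tʃ p: profile 3-2-1 — obeys.
(b) ŋ ʒ b: profile 4-3-1 — obeys.
(c) s p: profile 3-1 — obeys.
(d) z ŋ: profile 3-4 — violates.
(e) z ts d: profile 3-2-1 — obeys.
(f) h q: profile 3-1 — obeys.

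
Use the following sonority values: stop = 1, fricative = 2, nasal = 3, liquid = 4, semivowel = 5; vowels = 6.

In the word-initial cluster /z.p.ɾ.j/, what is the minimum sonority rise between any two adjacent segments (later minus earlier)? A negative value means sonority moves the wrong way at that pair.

/z/ is a fricative (sonority 2).
/p/ is a stop (sonority 1).
/ɾ/ is a liquid (sonority 4).
/j/ is a semivowel (sonority 5).
/z/→/p/: change -1.
/p/→/ɾ/: change +3.
/ɾ/→/j/: change +1.
Minimum = -1.

-1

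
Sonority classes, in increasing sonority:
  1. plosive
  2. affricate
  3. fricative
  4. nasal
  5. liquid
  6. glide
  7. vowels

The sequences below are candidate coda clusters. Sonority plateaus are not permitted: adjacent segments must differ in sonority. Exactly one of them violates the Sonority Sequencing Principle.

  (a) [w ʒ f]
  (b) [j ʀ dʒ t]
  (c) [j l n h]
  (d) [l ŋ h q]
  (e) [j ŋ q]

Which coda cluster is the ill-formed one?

a

(a) sonority 6-3-3: ill-formed.
(b) sonority 6-5-2-1: well-formed.
(c) sonority 6-5-4-3: well-formed.
(d) sonority 5-4-3-1: well-formed.
(e) sonority 6-4-1: well-formed.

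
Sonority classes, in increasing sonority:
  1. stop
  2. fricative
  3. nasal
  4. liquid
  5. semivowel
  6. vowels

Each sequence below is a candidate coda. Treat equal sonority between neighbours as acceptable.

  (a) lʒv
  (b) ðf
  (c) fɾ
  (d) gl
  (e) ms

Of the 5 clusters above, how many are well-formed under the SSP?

(a) sonority 4-2-2: well-formed.
(b) sonority 2-2: well-formed.
(c) sonority 2-4: ill-formed.
(d) sonority 1-4: ill-formed.
(e) sonority 3-2: well-formed.

3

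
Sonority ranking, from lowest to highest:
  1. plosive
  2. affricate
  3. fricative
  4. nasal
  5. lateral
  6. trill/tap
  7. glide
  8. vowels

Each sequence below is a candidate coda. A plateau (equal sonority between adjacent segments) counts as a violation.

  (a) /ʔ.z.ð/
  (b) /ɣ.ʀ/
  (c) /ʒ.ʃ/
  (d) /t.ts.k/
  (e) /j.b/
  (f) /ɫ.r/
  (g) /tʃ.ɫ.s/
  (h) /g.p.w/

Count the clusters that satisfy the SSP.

(a) sonority 1-3-3: ill-formed.
(b) sonority 3-6: ill-formed.
(c) sonority 3-3: ill-formed.
(d) sonority 1-2-1: ill-formed.
(e) sonority 7-1: well-formed.
(f) sonority 5-6: ill-formed.
(g) sonority 2-5-3: ill-formed.
(h) sonority 1-1-7: ill-formed.

1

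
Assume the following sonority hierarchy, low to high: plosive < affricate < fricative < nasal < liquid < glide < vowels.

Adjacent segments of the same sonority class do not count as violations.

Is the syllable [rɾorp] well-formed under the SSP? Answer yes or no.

Onset: /r/ is a liquid (sonority 5), /ɾ/ is a liquid (sonority 5); then the nucleus /o/ (sonority 7).
Onset profile 5-5-7 — rises to the nucleus.
Coda: /r/ is a liquid (sonority 5), /p/ is a plosive (sonority 1).
Coda profile 7-5-1 — falls from the nucleus.

yes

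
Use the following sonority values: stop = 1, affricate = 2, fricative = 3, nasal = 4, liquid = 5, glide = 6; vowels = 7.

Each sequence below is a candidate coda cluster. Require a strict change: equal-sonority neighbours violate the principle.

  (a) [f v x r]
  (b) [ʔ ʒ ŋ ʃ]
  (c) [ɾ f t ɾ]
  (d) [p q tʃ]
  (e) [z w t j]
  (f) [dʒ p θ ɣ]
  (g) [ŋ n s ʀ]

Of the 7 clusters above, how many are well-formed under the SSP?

(a) [f v x r]: profile 3-3-3-5 — violates.
(b) [ʔ ʒ ŋ ʃ]: profile 1-3-4-3 — violates.
(c) [ɾ f t ɾ]: profile 5-3-1-5 — violates.
(d) [p q tʃ]: profile 1-1-2 — violates.
(e) [z w t j]: profile 3-6-1-6 — violates.
(f) [dʒ p θ ɣ]: profile 2-1-3-3 — violates.
(g) [ŋ n s ʀ]: profile 4-4-3-5 — violates.

0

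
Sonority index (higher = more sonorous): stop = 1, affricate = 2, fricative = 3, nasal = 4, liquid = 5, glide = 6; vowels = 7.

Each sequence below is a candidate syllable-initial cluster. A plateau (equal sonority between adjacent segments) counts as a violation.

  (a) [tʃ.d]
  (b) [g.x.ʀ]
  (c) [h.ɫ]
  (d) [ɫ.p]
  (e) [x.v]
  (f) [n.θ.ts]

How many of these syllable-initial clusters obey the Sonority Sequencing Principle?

(a) sonority 2-1: ill-formed.
(b) sonority 1-3-5: well-formed.
(c) sonority 3-5: well-formed.
(d) sonority 5-1: ill-formed.
(e) sonority 3-3: ill-formed.
(f) sonority 4-3-2: ill-formed.

2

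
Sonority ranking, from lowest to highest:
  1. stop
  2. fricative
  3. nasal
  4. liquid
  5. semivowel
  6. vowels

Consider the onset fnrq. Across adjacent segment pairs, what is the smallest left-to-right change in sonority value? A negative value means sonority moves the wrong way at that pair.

-3

/f/ — fricative, sonority 2.
/n/ — nasal, sonority 3.
/r/ — liquid, sonority 4.
/q/ — stop, sonority 1.
/f/→/n/: change +1.
/n/→/r/: change +1.
/r/→/q/: change -3.
Minimum = -3.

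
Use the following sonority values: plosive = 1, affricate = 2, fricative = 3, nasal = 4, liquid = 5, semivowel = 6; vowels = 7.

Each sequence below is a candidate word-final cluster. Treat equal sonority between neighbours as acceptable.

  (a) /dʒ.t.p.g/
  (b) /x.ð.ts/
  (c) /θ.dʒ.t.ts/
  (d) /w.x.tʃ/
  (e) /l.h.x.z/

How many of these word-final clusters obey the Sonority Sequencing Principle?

(a) 2-1-1-1 → obeys
(b) 3-3-2 → obeys
(c) 3-2-1-2 → violates
(d) 6-3-2 → obeys
(e) 5-3-3-3 → obeys

4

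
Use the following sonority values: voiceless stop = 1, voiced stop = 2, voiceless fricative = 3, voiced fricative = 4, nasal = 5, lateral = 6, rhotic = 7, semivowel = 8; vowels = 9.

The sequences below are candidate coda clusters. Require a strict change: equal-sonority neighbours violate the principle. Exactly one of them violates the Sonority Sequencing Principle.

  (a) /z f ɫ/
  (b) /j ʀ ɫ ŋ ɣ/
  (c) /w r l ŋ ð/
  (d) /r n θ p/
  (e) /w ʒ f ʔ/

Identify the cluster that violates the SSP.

a

(a) 4-3-6 → violates
(b) 8-7-6-5-4 → obeys
(c) 8-7-6-5-4 → obeys
(d) 7-5-3-1 → obeys
(e) 8-4-3-1 → obeys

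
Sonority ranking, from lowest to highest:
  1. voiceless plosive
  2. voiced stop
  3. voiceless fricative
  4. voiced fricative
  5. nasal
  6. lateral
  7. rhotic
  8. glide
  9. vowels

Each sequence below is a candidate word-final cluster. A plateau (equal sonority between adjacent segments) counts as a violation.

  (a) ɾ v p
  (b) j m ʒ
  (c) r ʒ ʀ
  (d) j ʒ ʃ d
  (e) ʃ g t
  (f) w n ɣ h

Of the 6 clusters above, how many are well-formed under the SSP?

(a) 7-4-1 → obeys
(b) 8-5-4 → obeys
(c) 7-4-7 → violates
(d) 8-4-3-2 → obeys
(e) 3-2-1 → obeys
(f) 8-5-4-3 → obeys

5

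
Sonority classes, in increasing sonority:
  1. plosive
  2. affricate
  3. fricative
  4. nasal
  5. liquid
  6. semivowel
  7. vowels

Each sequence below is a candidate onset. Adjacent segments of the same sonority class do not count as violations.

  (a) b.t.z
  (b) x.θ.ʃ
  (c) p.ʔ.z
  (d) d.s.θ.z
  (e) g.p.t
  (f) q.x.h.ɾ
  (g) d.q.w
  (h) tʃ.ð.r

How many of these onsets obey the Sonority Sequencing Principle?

(a) sonority 1-1-3: well-formed.
(b) sonority 3-3-3: well-formed.
(c) sonority 1-1-3: well-formed.
(d) sonority 1-3-3-3: well-formed.
(e) sonority 1-1-1: well-formed.
(f) sonority 1-3-3-5: well-formed.
(g) sonority 1-1-6: well-formed.
(h) sonority 2-3-5: well-formed.

8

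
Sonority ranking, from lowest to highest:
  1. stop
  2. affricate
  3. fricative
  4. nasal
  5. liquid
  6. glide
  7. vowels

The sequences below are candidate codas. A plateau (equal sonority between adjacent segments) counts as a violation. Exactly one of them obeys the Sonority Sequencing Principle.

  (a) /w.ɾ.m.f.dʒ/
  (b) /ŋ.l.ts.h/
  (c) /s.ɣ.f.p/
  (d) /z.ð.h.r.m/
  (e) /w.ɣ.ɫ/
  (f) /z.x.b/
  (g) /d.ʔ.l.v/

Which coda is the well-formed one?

a

(a) /w.ɾ.m.f.dʒ/: profile 6-5-4-3-2 — obeys.
(b) /ŋ.l.ts.h/: profile 4-5-2-3 — violates.
(c) /s.ɣ.f.p/: profile 3-3-3-1 — violates.
(d) /z.ð.h.r.m/: profile 3-3-3-5-4 — violates.
(e) /w.ɣ.ɫ/: profile 6-3-5 — violates.
(f) /z.x.b/: profile 3-3-1 — violates.
(g) /d.ʔ.l.v/: profile 1-1-5-3 — violates.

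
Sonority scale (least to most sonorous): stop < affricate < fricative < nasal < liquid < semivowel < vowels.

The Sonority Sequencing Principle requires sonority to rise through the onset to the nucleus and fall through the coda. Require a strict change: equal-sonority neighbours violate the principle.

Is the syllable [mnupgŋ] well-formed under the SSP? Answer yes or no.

no

Onset: /m/ is a nasal (sonority 4), /n/ is a nasal (sonority 4); then the nucleus /u/ (sonority 7).
Onset profile 4-4-7 — does not strictly rise throughout.
Coda: /p/ is a stop (sonority 1), /g/ is a stop (sonority 1), /ŋ/ is a nasal (sonority 4).
Coda profile 7-1-1-4 — does not strictly fall throughout.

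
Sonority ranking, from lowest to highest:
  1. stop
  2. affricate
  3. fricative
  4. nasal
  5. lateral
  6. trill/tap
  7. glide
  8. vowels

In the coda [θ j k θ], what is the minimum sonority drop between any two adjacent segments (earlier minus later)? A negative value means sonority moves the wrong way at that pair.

/θ/ — fricative, sonority 3.
/j/ — glide, sonority 7.
/k/ — stop, sonority 1.
/θ/ — fricative, sonority 3.
/θ/→/j/: change -4.
/j/→/k/: change +6.
/k/→/θ/: change -2.
Minimum = -4.

-4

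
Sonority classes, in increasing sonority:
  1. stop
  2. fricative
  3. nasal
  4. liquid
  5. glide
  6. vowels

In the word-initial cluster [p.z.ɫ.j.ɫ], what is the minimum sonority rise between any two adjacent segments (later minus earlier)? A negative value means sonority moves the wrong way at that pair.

/p/: stop = 1.
/z/: fricative = 2.
/ɫ/: liquid = 4.
/j/: glide = 5.
/ɫ/: liquid = 4.
/p/→/z/: change +1.
/z/→/ɫ/: change +2.
/ɫ/→/j/: change +1.
/j/→/ɫ/: change -1.
Minimum = -1.

-1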